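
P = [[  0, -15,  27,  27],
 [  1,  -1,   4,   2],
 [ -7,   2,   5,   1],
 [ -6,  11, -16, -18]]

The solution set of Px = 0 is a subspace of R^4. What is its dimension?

0

Row reduce to echelon form.
Swap R1 ↔ R2
R3 ← R3 + (7)·R1: [0, -5, 33, 15]
R4 ← R4 + (6)·R1: [0, 5, 8, -6]
R3 ← R3 − (1/3)·R2: [0, 0, 24, 6]
R4 ← R4 + (1/3)·R2: [0, 0, 17, 3]
R4 ← R4 − (17/24)·R3: [0, 0, 0, -5/4]
4 nonzero rows, so rank(P) = 4.
P has 4 columns; by rank–nullity, nullity = 4 − 4 = 0.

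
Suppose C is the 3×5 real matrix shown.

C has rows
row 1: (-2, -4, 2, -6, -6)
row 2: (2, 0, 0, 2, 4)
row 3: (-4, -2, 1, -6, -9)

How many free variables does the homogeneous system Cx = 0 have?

3

Row reduce to echelon form.
R2 ← R2 + R1: [0, -4, 2, -4, -2]
R3 ← R3 − (2)·R1: [0, 6, -3, 6, 3]
R3 ← R3 + (3/2)·R2: [0, 0, 0, 0, 0]
2 nonzero rows, so rank(C) = 2.
C has 5 columns; by rank–nullity, nullity = 5 − 2 = 3.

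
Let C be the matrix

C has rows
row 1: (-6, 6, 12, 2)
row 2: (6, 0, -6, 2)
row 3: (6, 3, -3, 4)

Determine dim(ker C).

Row reduce to echelon form.
R2 ← R2 + R1: [0, 6, 6, 4]
R3 ← R3 + R1: [0, 9, 9, 6]
R3 ← R3 − (3/2)·R2: [0, 0, 0, 0]
2 nonzero rows, so rank(C) = 2.
C has 4 columns; by rank–nullity, nullity = 4 − 2 = 2.

2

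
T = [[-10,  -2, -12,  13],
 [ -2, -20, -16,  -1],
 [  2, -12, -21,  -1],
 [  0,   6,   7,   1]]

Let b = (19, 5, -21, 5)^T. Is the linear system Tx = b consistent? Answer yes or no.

Row reduce the augmented matrix [T | b].
R2 ← R2 − (1/5)·R1: [0, -98/5, -68/5, -18/5, 6/5]
R3 ← R3 + (1/5)·R1: [0, -62/5, -117/5, 8/5, -86/5]
R3 ← R3 − (31/49)·R2: [0, 0, -725/49, 190/49, -880/49]
R4 ← R4 + (15/49)·R2: [0, 0, 139/49, -5/49, 263/49]
R4 ← R4 + (139/725)·R3: [0, 0, 0, 93/145, 279/145]
The echelon form has 4 nonzero rows, and every pivot lies in the first 4 columns, so rank(T) = rank([T|b]) = 4.
The system is consistent.

yes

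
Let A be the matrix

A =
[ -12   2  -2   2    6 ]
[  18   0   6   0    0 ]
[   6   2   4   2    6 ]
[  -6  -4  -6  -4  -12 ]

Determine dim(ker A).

3

Row reduce to echelon form.
R2 ← R2 + (3/2)·R1: [0, 3, 3, 3, 9]
R3 ← R3 + (1/2)·R1: [0, 3, 3, 3, 9]
R4 ← R4 − (1/2)·R1: [0, -5, -5, -5, -15]
R3 ← R3 − R2: [0, 0, 0, 0, 0]
R4 ← R4 + (5/3)·R2: [0, 0, 0, 0, 0]
2 nonzero rows, so rank(A) = 2.
A has 5 columns; by rank–nullity, nullity = 5 − 2 = 3.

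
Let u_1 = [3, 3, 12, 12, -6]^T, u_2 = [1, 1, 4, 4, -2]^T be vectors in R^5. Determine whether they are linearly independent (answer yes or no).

no

Form the matrix with these vectors as rows and row reduce.
R2 ← R2 − (1/3)·R1: [0, 0, 0, 0, 0]
1 nonzero row, so the 2 vectors span a space of dimension 1.
Since 1 < 2, the vectors are linearly dependent.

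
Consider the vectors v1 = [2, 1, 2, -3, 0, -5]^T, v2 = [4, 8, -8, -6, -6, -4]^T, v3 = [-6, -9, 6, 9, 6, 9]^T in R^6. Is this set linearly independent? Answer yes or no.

no

Form the matrix with these vectors as rows and row reduce.
R2 ← R2 − (2)·R1: [0, 6, -12, 0, -6, 6]
R3 ← R3 + (3)·R1: [0, -6, 12, 0, 6, -6]
R3 ← R3 + R2: [0, 0, 0, 0, 0, 0]
2 nonzero rows, so the 3 vectors span a space of dimension 2.
Since 2 < 3, the vectors are linearly dependent.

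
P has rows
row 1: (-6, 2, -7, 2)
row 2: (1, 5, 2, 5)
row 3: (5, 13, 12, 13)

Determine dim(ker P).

1

Row reduce to echelon form.
R2 ← R2 + (1/6)·R1: [0, 16/3, 5/6, 16/3]
R3 ← R3 + (5/6)·R1: [0, 44/3, 37/6, 44/3]
R3 ← R3 − (11/4)·R2: [0, 0, 31/8, 0]
3 nonzero rows, so rank(P) = 3.
P has 4 columns; by rank–nullity, nullity = 4 − 3 = 1.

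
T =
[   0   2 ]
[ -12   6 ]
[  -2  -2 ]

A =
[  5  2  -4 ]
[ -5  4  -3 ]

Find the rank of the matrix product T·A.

2

First compute TA:
[[-10,   8,  -6],
 [-90,   0,  30],
 [  0, -12,  14]]
Now row reduce the product.
R2 ← R2 − (9)·R1: [0, -72, 84]
R3 ← R3 − (1/6)·R2: [0, 0, 0]
2 nonzero rows, so rank(TA) = 2.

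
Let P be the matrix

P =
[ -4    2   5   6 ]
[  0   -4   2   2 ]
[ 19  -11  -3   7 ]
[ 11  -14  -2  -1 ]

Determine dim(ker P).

0

Row reduce to echelon form.
R3 ← R3 + (19/4)·R1: [0, -3/2, 83/4, 71/2]
R4 ← R4 + (11/4)·R1: [0, -17/2, 47/4, 31/2]
R3 ← R3 − (3/8)·R2: [0, 0, 20, 139/4]
R4 ← R4 − (17/8)·R2: [0, 0, 15/2, 45/4]
R4 ← R4 − (3/8)·R3: [0, 0, 0, -57/32]
4 nonzero rows, so rank(P) = 4.
P has 4 columns; by rank–nullity, nullity = 4 − 4 = 0.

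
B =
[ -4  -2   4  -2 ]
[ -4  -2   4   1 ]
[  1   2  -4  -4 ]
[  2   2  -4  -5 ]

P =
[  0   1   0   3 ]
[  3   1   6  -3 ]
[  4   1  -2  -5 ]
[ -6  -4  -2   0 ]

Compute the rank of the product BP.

First compute BP:
[[ 22,   6, -16, -26],
 [  4,  -6, -22, -26],
 [ 14,  15,  28,  17],
 [ 20,  20,  30,  20]]
Now row reduce the product.
R2 ← R2 − (2/11)·R1: [0, -78/11, -210/11, -234/11]
R3 ← R3 − (7/11)·R1: [0, 123/11, 420/11, 369/11]
R4 ← R4 − (10/11)·R1: [0, 160/11, 490/11, 480/11]
R3 ← R3 + (41/26)·R2: [0, 0, 105/13, 0]
R4 ← R4 + (80/39)·R2: [0, 0, 70/13, 0]
R4 ← R4 − (2/3)·R3: [0, 0, 0, 0]
3 nonzero rows, so rank(BP) = 3.

3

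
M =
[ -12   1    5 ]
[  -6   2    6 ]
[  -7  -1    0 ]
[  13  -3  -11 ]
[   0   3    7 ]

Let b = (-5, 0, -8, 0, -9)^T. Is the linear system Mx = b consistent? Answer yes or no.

no

Row reduce the augmented matrix [M | b].
R2 ← R2 − (1/2)·R1: [0, 3/2, 7/2, 5/2]
R3 ← R3 − (7/12)·R1: [0, -19/12, -35/12, -61/12]
R4 ← R4 + (13/12)·R1: [0, -23/12, -67/12, -65/12]
R3 ← R3 + (19/18)·R2: [0, 0, 7/9, -22/9]
R4 ← R4 + (23/18)·R2: [0, 0, -10/9, -20/9]
R5 ← R5 − (2)·R2: [0, 0, 0, -14]
R4 ← R4 + (10/7)·R3: [0, 0, 0, -40/7]
R5 ← R5 − (49/20)·R4: [0, 0, 0, 0]
The echelon form has 4 nonzero rows; the last pivot sits in the augmented column, so rank(M) = 3 but rank([M|b]) = 4.
Since the ranks differ, the system is inconsistent.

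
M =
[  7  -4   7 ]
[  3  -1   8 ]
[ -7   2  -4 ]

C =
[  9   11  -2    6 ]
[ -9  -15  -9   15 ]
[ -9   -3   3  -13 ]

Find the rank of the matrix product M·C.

3

First compute MC:
[[ 36, 116,  43, -109],
 [-36,  24,  27, -101],
 [-45, -95, -16,  40]]
Now row reduce the product.
R2 ← R2 + R1: [0, 140, 70, -210]
R3 ← R3 + (5/4)·R1: [0, 50, 151/4, -385/4]
R3 ← R3 − (5/14)·R2: [0, 0, 51/4, -85/4]
3 nonzero rows, so rank(MC) = 3.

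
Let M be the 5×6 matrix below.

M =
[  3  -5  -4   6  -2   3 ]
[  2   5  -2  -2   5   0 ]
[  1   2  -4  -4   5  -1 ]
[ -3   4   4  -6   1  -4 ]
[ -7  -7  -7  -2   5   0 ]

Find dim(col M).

5

Row reduce to echelon form.
R2 ← R2 − (2/3)·R1: [0, 25/3, 2/3, -6, 19/3, -2]
R3 ← R3 − (1/3)·R1: [0, 11/3, -8/3, -6, 17/3, -2]
R4 ← R4 + R1: [0, -1, 0, 0, -1, -1]
R5 ← R5 + (7/3)·R1: [0, -56/3, -49/3, 12, 1/3, 7]
R3 ← R3 − (11/25)·R2: [0, 0, -74/25, -84/25, 72/25, -28/25]
R4 ← R4 + (3/25)·R2: [0, 0, 2/25, -18/25, -6/25, -31/25]
R5 ← R5 + (56/25)·R2: [0, 0, -371/25, -36/25, 363/25, 63/25]
R4 ← R4 + (1/37)·R3: [0, 0, 0, -30/37, -6/37, -47/37]
R5 ← R5 − (371/74)·R3: [0, 0, 0, 570/37, 3/37, 301/37]
R5 ← R5 + (19)·R4: [0, 0, 0, 0, -3, -16]
Echelon form has 5 nonzero rows, so rank(M) = 5.
The column space has dimension equal to the rank: 5.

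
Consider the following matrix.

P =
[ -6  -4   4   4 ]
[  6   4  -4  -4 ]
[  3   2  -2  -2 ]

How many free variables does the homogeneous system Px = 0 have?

Row reduce to echelon form.
R2 ← R2 + R1: [0, 0, 0, 0]
R3 ← R3 + (1/2)·R1: [0, 0, 0, 0]
1 nonzero row, so rank(P) = 1.
P has 4 columns; by rank–nullity, nullity = 4 − 1 = 3.

3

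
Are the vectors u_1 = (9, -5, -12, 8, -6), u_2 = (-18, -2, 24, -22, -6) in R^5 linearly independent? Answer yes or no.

Form the matrix with these vectors as rows and row reduce.
R2 ← R2 + (2)·R1: [0, -12, 0, -6, -18]
2 nonzero rows, so the 2 vectors span a space of dimension 2.
Since 2 = 2, the vectors are linearly independent.

yes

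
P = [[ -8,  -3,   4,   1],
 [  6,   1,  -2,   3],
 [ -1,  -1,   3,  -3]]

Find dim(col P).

3

Row reduce to echelon form.
R2 ← R2 + (3/4)·R1: [0, -5/4, 1, 15/4]
R3 ← R3 − (1/8)·R1: [0, -5/8, 5/2, -25/8]
R3 ← R3 − (1/2)·R2: [0, 0, 2, -5]
Echelon form has 3 nonzero rows, so rank(P) = 3.
The column space has dimension equal to the rank: 3.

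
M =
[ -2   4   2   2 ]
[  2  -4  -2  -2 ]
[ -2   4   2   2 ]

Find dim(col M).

Row reduce to echelon form.
R2 ← R2 + R1: [0, 0, 0, 0]
R3 ← R3 − R1: [0, 0, 0, 0]
Echelon form has 1 nonzero row, so rank(M) = 1.
The column space has dimension equal to the rank: 1.

1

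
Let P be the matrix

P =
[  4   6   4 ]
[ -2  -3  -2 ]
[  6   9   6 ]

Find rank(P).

1

Row reduce to echelon form.
R2 ← R2 + (1/2)·R1: [0, 0, 0]
R3 ← R3 − (3/2)·R1: [0, 0, 0]
Echelon form has 1 nonzero row, so rank(P) = 1.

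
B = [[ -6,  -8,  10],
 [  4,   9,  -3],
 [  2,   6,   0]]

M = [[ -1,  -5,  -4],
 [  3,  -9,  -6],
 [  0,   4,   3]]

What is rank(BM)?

2

First compute BM:
[[-18, 142, 102],
 [ 23, -113, -79],
 [ 16, -64, -44]]
Now row reduce the product.
R2 ← R2 + (23/18)·R1: [0, 616/9, 154/3]
R3 ← R3 + (8/9)·R1: [0, 560/9, 140/3]
R3 ← R3 − (10/11)·R2: [0, 0, 0]
2 nonzero rows, so rank(BM) = 2.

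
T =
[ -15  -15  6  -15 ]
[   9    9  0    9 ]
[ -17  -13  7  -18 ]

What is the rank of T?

Row reduce to echelon form.
R2 ← R2 + (3/5)·R1: [0, 0, 18/5, 0]
R3 ← R3 − (17/15)·R1: [0, 4, 1/5, -1]
Swap R2 ↔ R3
Echelon form has 3 nonzero rows, so rank(T) = 3.

3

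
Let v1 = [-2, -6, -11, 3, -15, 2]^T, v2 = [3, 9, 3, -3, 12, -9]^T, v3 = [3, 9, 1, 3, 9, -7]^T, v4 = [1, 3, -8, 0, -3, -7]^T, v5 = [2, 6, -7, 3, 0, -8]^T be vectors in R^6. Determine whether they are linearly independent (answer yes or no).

Form the matrix with these vectors as rows and row reduce.
R2 ← R2 + (3/2)·R1: [0, 0, -27/2, 3/2, -21/2, -6]
R3 ← R3 + (3/2)·R1: [0, 0, -31/2, 15/2, -27/2, -4]
R4 ← R4 + (1/2)·R1: [0, 0, -27/2, 3/2, -21/2, -6]
R5 ← R5 + R1: [0, 0, -18, 6, -15, -6]
R3 ← R3 − (31/27)·R2: [0, 0, 0, 52/9, -13/9, 26/9]
R4 ← R4 − R2: [0, 0, 0, 0, 0, 0]
R5 ← R5 − (4/3)·R2: [0, 0, 0, 4, -1, 2]
R5 ← R5 − (9/13)·R3: [0, 0, 0, 0, 0, 0]
3 nonzero rows, so the 5 vectors span a space of dimension 3.
Since 3 < 5, the vectors are linearly dependent.

no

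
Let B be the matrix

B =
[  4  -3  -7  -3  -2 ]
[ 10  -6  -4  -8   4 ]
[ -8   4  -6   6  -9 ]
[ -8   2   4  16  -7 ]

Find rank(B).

Row reduce to echelon form.
R2 ← R2 − (5/2)·R1: [0, 3/2, 27/2, -1/2, 9]
R3 ← R3 + (2)·R1: [0, -2, -20, 0, -13]
R4 ← R4 + (2)·R1: [0, -4, -10, 10, -11]
R3 ← R3 + (4/3)·R2: [0, 0, -2, -2/3, -1]
R4 ← R4 + (8/3)·R2: [0, 0, 26, 26/3, 13]
R4 ← R4 + (13)·R3: [0, 0, 0, 0, 0]
Echelon form has 3 nonzero rows, so rank(B) = 3.

3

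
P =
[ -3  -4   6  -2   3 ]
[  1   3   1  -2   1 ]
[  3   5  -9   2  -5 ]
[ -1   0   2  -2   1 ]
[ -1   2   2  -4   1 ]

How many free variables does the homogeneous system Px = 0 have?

Row reduce to echelon form.
R2 ← R2 + (1/3)·R1: [0, 5/3, 3, -8/3, 2]
R3 ← R3 + R1: [0, 1, -3, 0, -2]
R4 ← R4 − (1/3)·R1: [0, 4/3, 0, -4/3, 0]
R5 ← R5 − (1/3)·R1: [0, 10/3, 0, -10/3, 0]
R3 ← R3 − (3/5)·R2: [0, 0, -24/5, 8/5, -16/5]
R4 ← R4 − (4/5)·R2: [0, 0, -12/5, 4/5, -8/5]
R5 ← R5 − (2)·R2: [0, 0, -6, 2, -4]
R4 ← R4 − (1/2)·R3: [0, 0, 0, 0, 0]
R5 ← R5 − (5/4)·R3: [0, 0, 0, 0, 0]
3 nonzero rows, so rank(P) = 3.
P has 5 columns; by rank–nullity, nullity = 5 − 3 = 2.

2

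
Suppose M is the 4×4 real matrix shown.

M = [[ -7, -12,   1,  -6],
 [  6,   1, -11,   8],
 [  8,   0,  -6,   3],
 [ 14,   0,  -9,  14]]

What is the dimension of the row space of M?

4

Row reduce to echelon form.
R2 ← R2 + (6/7)·R1: [0, -65/7, -71/7, 20/7]
R3 ← R3 + (8/7)·R1: [0, -96/7, -34/7, -27/7]
R4 ← R4 + (2)·R1: [0, -24, -7, 2]
R3 ← R3 − (96/65)·R2: [0, 0, 658/65, -105/13]
R4 ← R4 − (168/65)·R2: [0, 0, 1249/65, -70/13]
R4 ← R4 − (1249/658)·R3: [0, 0, 0, 935/94]
Echelon form has 4 nonzero rows, so rank(M) = 4.
The row space has dimension equal to the rank: 4.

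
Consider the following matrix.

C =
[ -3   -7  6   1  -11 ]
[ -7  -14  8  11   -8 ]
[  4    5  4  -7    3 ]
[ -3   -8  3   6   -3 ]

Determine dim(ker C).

Row reduce to echelon form.
R2 ← R2 − (7/3)·R1: [0, 7/3, -6, 26/3, 53/3]
R3 ← R3 + (4/3)·R1: [0, -13/3, 12, -17/3, -35/3]
R4 ← R4 − R1: [0, -1, -3, 5, 8]
R3 ← R3 + (13/7)·R2: [0, 0, 6/7, 73/7, 148/7]
R4 ← R4 + (3/7)·R2: [0, 0, -39/7, 61/7, 109/7]
R4 ← R4 + (13/2)·R3: [0, 0, 0, 153/2, 153]
4 nonzero rows, so rank(C) = 4.
C has 5 columns; by rank–nullity, nullity = 5 − 4 = 1.

1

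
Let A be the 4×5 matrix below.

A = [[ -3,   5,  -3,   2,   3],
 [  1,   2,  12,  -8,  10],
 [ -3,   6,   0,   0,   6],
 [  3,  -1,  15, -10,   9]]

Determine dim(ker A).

Row reduce to echelon form.
R2 ← R2 + (1/3)·R1: [0, 11/3, 11, -22/3, 11]
R3 ← R3 − R1: [0, 1, 3, -2, 3]
R4 ← R4 + R1: [0, 4, 12, -8, 12]
R3 ← R3 − (3/11)·R2: [0, 0, 0, 0, 0]
R4 ← R4 − (12/11)·R2: [0, 0, 0, 0, 0]
2 nonzero rows, so rank(A) = 2.
A has 5 columns; by rank–nullity, nullity = 5 − 2 = 3.

3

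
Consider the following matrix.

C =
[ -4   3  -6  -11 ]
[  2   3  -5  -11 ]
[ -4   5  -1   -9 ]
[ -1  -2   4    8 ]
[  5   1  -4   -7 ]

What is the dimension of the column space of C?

3

Row reduce to echelon form.
R2 ← R2 + (1/2)·R1: [0, 9/2, -8, -33/2]
R3 ← R3 − R1: [0, 2, 5, 2]
R4 ← R4 − (1/4)·R1: [0, -11/4, 11/2, 43/4]
R5 ← R5 + (5/4)·R1: [0, 19/4, -23/2, -83/4]
R3 ← R3 − (4/9)·R2: [0, 0, 77/9, 28/3]
R4 ← R4 + (11/18)·R2: [0, 0, 11/18, 2/3]
R5 ← R5 − (19/18)·R2: [0, 0, -55/18, -10/3]
R4 ← R4 − (1/14)·R3: [0, 0, 0, 0]
R5 ← R5 + (5/14)·R3: [0, 0, 0, 0]
Echelon form has 3 nonzero rows, so rank(C) = 3.
The column space has dimension equal to the rank: 3.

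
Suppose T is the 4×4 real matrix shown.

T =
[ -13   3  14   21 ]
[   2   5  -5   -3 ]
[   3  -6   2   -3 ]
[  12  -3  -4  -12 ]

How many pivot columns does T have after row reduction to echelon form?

3

Row reduce to echelon form.
R2 ← R2 + (2/13)·R1: [0, 71/13, -37/13, 3/13]
R3 ← R3 + (3/13)·R1: [0, -69/13, 68/13, 24/13]
R4 ← R4 + (12/13)·R1: [0, -3/13, 116/13, 96/13]
R3 ← R3 + (69/71)·R2: [0, 0, 175/71, 147/71]
R4 ← R4 + (3/71)·R2: [0, 0, 625/71, 525/71]
R4 ← R4 − (25/7)·R3: [0, 0, 0, 0]
Echelon form has 3 nonzero rows, so rank(T) = 3.
Each nonzero row contributes one pivot column: 3 pivot columns.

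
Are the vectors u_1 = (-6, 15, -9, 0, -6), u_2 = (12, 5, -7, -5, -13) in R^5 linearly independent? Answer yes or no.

Form the matrix with these vectors as rows and row reduce.
R2 ← R2 + (2)·R1: [0, 35, -25, -5, -25]
2 nonzero rows, so the 2 vectors span a space of dimension 2.
Since 2 = 2, the vectors are linearly independent.

yes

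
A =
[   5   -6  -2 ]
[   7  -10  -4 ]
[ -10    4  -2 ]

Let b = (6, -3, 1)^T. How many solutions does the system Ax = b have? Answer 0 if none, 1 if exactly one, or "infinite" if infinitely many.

0

Row reduce the augmented matrix [A | b].
R2 ← R2 − (7/5)·R1: [0, -8/5, -6/5, -57/5]
R3 ← R3 + (2)·R1: [0, -8, -6, 13]
R3 ← R3 − (5)·R2: [0, 0, 0, 70]
The echelon form has 3 nonzero rows; the last pivot sits in the augmented column, so rank(A) = 2 but rank([A|b]) = 3.
Since the ranks differ, the system is inconsistent.
It has no solutions.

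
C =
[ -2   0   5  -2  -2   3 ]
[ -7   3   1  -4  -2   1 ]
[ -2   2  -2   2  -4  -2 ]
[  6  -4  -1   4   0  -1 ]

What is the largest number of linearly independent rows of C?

4

Row reduce to echelon form.
R2 ← R2 − (7/2)·R1: [0, 3, -33/2, 3, 5, -19/2]
R3 ← R3 − R1: [0, 2, -7, 4, -2, -5]
R4 ← R4 + (3)·R1: [0, -4, 14, -2, -6, 8]
R3 ← R3 − (2/3)·R2: [0, 0, 4, 2, -16/3, 4/3]
R4 ← R4 + (4/3)·R2: [0, 0, -8, 2, 2/3, -14/3]
R4 ← R4 + (2)·R3: [0, 0, 0, 6, -10, -2]
Echelon form has 4 nonzero rows, so rank(C) = 4.
The rank gives the maximum number of linearly independent rows: 4.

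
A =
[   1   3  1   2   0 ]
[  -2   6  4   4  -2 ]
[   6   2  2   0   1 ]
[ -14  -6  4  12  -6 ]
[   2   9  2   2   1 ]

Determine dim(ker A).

0

Row reduce to echelon form.
R2 ← R2 + (2)·R1: [0, 12, 6, 8, -2]
R3 ← R3 − (6)·R1: [0, -16, -4, -12, 1]
R4 ← R4 + (14)·R1: [0, 36, 18, 40, -6]
R5 ← R5 − (2)·R1: [0, 3, 0, -2, 1]
R3 ← R3 + (4/3)·R2: [0, 0, 4, -4/3, -5/3]
R4 ← R4 − (3)·R2: [0, 0, 0, 16, 0]
R5 ← R5 − (1/4)·R2: [0, 0, -3/2, -4, 3/2]
R5 ← R5 + (3/8)·R3: [0, 0, 0, -9/2, 7/8]
R5 ← R5 + (9/32)·R4: [0, 0, 0, 0, 7/8]
5 nonzero rows, so rank(A) = 5.
A has 5 columns; by rank–nullity, nullity = 5 − 5 = 0.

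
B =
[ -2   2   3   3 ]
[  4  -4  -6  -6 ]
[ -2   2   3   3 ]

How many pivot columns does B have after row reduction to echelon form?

1

Row reduce to echelon form.
R2 ← R2 + (2)·R1: [0, 0, 0, 0]
R3 ← R3 − R1: [0, 0, 0, 0]
Echelon form has 1 nonzero row, so rank(B) = 1.
Each nonzero row contributes one pivot column: 1 pivot columns.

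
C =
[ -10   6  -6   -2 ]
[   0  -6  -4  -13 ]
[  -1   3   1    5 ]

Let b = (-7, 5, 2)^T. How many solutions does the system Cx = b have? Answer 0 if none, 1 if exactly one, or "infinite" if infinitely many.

Row reduce the augmented matrix [C | b].
R3 ← R3 − (1/10)·R1: [0, 12/5, 8/5, 26/5, 27/10]
R3 ← R3 + (2/5)·R2: [0, 0, 0, 0, 47/10]
The echelon form has 3 nonzero rows; the last pivot sits in the augmented column, so rank(C) = 2 but rank([C|b]) = 3.
Since the ranks differ, the system is inconsistent.
It has no solutions.

0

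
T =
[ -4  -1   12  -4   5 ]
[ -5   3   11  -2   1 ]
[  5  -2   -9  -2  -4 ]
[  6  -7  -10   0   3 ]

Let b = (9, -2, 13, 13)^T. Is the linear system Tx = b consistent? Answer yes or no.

yes

Row reduce the augmented matrix [T | b].
R2 ← R2 − (5/4)·R1: [0, 17/4, -4, 3, -21/4, -53/4]
R3 ← R3 + (5/4)·R1: [0, -13/4, 6, -7, 9/4, 97/4]
R4 ← R4 + (3/2)·R1: [0, -17/2, 8, -6, 21/2, 53/2]
R3 ← R3 + (13/17)·R2: [0, 0, 50/17, -80/17, -30/17, 240/17]
R4 ← R4 + (2)·R2: [0, 0, 0, 0, 0, 0]
The echelon form has 3 nonzero rows, and every pivot lies in the first 5 columns, so rank(T) = rank([T|b]) = 3.
The system is consistent.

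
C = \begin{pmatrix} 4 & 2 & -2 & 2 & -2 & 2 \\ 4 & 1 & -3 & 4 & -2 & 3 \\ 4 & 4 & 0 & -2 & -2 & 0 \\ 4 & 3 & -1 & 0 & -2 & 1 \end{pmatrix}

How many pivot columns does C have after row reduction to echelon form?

2

Row reduce to echelon form.
R2 ← R2 − R1: [0, -1, -1, 2, 0, 1]
R3 ← R3 − R1: [0, 2, 2, -4, 0, -2]
R4 ← R4 − R1: [0, 1, 1, -2, 0, -1]
R3 ← R3 + (2)·R2: [0, 0, 0, 0, 0, 0]
R4 ← R4 + R2: [0, 0, 0, 0, 0, 0]
Echelon form has 2 nonzero rows, so rank(C) = 2.
Each nonzero row contributes one pivot column: 2 pivot columns.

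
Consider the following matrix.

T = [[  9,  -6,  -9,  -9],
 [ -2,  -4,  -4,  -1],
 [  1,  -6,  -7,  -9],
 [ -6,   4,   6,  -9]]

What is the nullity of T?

1

Row reduce to echelon form.
R2 ← R2 + (2/9)·R1: [0, -16/3, -6, -3]
R3 ← R3 − (1/9)·R1: [0, -16/3, -6, -8]
R4 ← R4 + (2/3)·R1: [0, 0, 0, -15]
R3 ← R3 − R2: [0, 0, 0, -5]
R4 ← R4 − (3)·R3: [0, 0, 0, 0]
3 nonzero rows, so rank(T) = 3.
T has 4 columns; by rank–nullity, nullity = 4 − 3 = 1.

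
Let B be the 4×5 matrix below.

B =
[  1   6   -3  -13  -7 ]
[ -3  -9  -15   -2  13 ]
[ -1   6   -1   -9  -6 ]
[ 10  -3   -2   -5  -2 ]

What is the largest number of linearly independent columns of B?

Row reduce to echelon form.
R2 ← R2 + (3)·R1: [0, 9, -24, -41, -8]
R3 ← R3 + R1: [0, 12, -4, -22, -13]
R4 ← R4 − (10)·R1: [0, -63, 28, 125, 68]
R3 ← R3 − (4/3)·R2: [0, 0, 28, 98/3, -7/3]
R4 ← R4 + (7)·R2: [0, 0, -140, -162, 12]
R4 ← R4 + (5)·R3: [0, 0, 0, 4/3, 1/3]
Echelon form has 4 nonzero rows, so rank(B) = 4.
The rank gives the maximum number of linearly independent columns: 4.

4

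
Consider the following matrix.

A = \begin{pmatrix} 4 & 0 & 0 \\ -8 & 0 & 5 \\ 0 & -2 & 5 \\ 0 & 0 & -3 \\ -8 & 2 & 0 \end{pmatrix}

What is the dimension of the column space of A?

3

Row reduce to echelon form.
R2 ← R2 + (2)·R1: [0, 0, 5]
R5 ← R5 + (2)·R1: [0, 2, 0]
Swap R2 ↔ R3
R5 ← R5 + R2: [0, 0, 5]
R4 ← R4 + (3/5)·R3: [0, 0, 0]
R5 ← R5 − R3: [0, 0, 0]
Echelon form has 3 nonzero rows, so rank(A) = 3.
The column space has dimension equal to the rank: 3.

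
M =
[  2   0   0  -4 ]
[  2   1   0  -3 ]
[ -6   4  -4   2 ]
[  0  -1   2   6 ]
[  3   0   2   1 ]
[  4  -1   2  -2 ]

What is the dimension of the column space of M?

Row reduce to echelon form.
R2 ← R2 − R1: [0, 1, 0, 1]
R3 ← R3 + (3)·R1: [0, 4, -4, -10]
R5 ← R5 − (3/2)·R1: [0, 0, 2, 7]
R6 ← R6 − (2)·R1: [0, -1, 2, 6]
R3 ← R3 − (4)·R2: [0, 0, -4, -14]
R4 ← R4 + R2: [0, 0, 2, 7]
R6 ← R6 + R2: [0, 0, 2, 7]
R4 ← R4 + (1/2)·R3: [0, 0, 0, 0]
R5 ← R5 + (1/2)·R3: [0, 0, 0, 0]
R6 ← R6 + (1/2)·R3: [0, 0, 0, 0]
Echelon form has 3 nonzero rows, so rank(M) = 3.
The column space has dimension equal to the rank: 3.

3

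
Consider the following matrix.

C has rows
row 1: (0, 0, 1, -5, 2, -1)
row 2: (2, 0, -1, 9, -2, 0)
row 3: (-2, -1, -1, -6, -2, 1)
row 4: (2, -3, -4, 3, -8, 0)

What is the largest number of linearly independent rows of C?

Row reduce to echelon form.
Swap R1 ↔ R2
R3 ← R3 + R1: [0, -1, -2, 3, -4, 1]
R4 ← R4 − R1: [0, -3, -3, -6, -6, 0]
Swap R2 ↔ R3
R4 ← R4 − (3)·R2: [0, 0, 3, -15, 6, -3]
R4 ← R4 − (3)·R3: [0, 0, 0, 0, 0, 0]
Echelon form has 3 nonzero rows, so rank(C) = 3.
The rank gives the maximum number of linearly independent rows: 3.

3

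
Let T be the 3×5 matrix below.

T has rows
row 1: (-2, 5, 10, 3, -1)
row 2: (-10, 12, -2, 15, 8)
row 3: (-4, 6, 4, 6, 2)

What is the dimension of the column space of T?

Row reduce to echelon form.
R2 ← R2 − (5)·R1: [0, -13, -52, 0, 13]
R3 ← R3 − (2)·R1: [0, -4, -16, 0, 4]
R3 ← R3 − (4/13)·R2: [0, 0, 0, 0, 0]
Echelon form has 2 nonzero rows, so rank(T) = 2.
The column space has dimension equal to the rank: 2.

2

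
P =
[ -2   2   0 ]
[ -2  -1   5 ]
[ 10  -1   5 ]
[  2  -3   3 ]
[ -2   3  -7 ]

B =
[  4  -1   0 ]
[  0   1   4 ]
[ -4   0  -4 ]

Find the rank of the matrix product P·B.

First compute PB:
[[ -8,   4,   8],
 [-28,   1, -24],
 [ 20, -11, -24],
 [ -4,  -5, -24],
 [ 20,   5,  40]]
Now row reduce the product.
R2 ← R2 − (7/2)·R1: [0, -13, -52]
R3 ← R3 + (5/2)·R1: [0, -1, -4]
R4 ← R4 − (1/2)·R1: [0, -7, -28]
R5 ← R5 + (5/2)·R1: [0, 15, 60]
R3 ← R3 − (1/13)·R2: [0, 0, 0]
R4 ← R4 − (7/13)·R2: [0, 0, 0]
R5 ← R5 + (15/13)·R2: [0, 0, 0]
2 nonzero rows, so rank(PB) = 2.

2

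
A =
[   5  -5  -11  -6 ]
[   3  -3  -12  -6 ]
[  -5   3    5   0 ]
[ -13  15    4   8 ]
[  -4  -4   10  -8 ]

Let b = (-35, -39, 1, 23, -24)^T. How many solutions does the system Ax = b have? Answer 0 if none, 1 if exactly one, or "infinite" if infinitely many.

infinite

Row reduce the augmented matrix [A | b].
R2 ← R2 − (3/5)·R1: [0, 0, -27/5, -12/5, -18]
R3 ← R3 + R1: [0, -2, -6, -6, -34]
R4 ← R4 + (13/5)·R1: [0, 2, -123/5, -38/5, -68]
R5 ← R5 + (4/5)·R1: [0, -8, 6/5, -64/5, -52]
Swap R2 ↔ R3
R4 ← R4 + R2: [0, 0, -153/5, -68/5, -102]
R5 ← R5 − (4)·R2: [0, 0, 126/5, 56/5, 84]
R4 ← R4 − (17/3)·R3: [0, 0, 0, 0, 0]
R5 ← R5 + (14/3)·R3: [0, 0, 0, 0, 0]
The echelon form has 3 nonzero rows, and every pivot lies in the first 4 columns, so rank(A) = rank([A|b]) = 3.
The system is consistent.
rank = 3 < 4 unknowns, so there are infinitely many solutions.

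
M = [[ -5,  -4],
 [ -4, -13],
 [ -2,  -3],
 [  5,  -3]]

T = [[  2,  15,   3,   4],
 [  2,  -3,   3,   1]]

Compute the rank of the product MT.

First compute MT:
[[-18, -63, -27, -24],
 [-34, -21, -51, -29],
 [-10, -21, -15, -11],
 [  4,  84,   6,  17]]
Now row reduce the product.
R2 ← R2 − (17/9)·R1: [0, 98, 0, 49/3]
R3 ← R3 − (5/9)·R1: [0, 14, 0, 7/3]
R4 ← R4 + (2/9)·R1: [0, 70, 0, 35/3]
R3 ← R3 − (1/7)·R2: [0, 0, 0, 0]
R4 ← R4 − (5/7)·R2: [0, 0, 0, 0]
2 nonzero rows, so rank(MT) = 2.

2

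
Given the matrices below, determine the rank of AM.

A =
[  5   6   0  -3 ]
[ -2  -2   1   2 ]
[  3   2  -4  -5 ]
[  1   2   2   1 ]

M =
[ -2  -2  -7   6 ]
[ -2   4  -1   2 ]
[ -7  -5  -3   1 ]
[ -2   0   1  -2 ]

2

First compute AM:
[[-16,  14, -44,  48],
 [ -3,  -9,  15, -19],
 [ 28,  22, -16,  28],
 [-22,  -4, -14,  10]]
Now row reduce the product.
R2 ← R2 − (3/16)·R1: [0, -93/8, 93/4, -28]
R3 ← R3 + (7/4)·R1: [0, 93/2, -93, 112]
R4 ← R4 − (11/8)·R1: [0, -93/4, 93/2, -56]
R3 ← R3 + (4)·R2: [0, 0, 0, 0]
R4 ← R4 − (2)·R2: [0, 0, 0, 0]
2 nonzero rows, so rank(AM) = 2.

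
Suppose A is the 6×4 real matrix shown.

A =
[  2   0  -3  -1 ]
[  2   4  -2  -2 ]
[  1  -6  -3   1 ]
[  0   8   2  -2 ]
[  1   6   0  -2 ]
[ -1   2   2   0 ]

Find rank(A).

2

Row reduce to echelon form.
R2 ← R2 − R1: [0, 4, 1, -1]
R3 ← R3 − (1/2)·R1: [0, -6, -3/2, 3/2]
R5 ← R5 − (1/2)·R1: [0, 6, 3/2, -3/2]
R6 ← R6 + (1/2)·R1: [0, 2, 1/2, -1/2]
R3 ← R3 + (3/2)·R2: [0, 0, 0, 0]
R4 ← R4 − (2)·R2: [0, 0, 0, 0]
R5 ← R5 − (3/2)·R2: [0, 0, 0, 0]
R6 ← R6 − (1/2)·R2: [0, 0, 0, 0]
Echelon form has 2 nonzero rows, so rank(A) = 2.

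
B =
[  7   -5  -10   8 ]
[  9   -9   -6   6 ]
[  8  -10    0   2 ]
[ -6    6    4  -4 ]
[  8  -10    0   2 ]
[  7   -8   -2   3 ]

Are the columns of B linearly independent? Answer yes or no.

no

Row reduce B to echelon form.
R2 ← R2 − (9/7)·R1: [0, -18/7, 48/7, -30/7]
R3 ← R3 − (8/7)·R1: [0, -30/7, 80/7, -50/7]
R4 ← R4 + (6/7)·R1: [0, 12/7, -32/7, 20/7]
R5 ← R5 − (8/7)·R1: [0, -30/7, 80/7, -50/7]
R6 ← R6 − R1: [0, -3, 8, -5]
R3 ← R3 − (5/3)·R2: [0, 0, 0, 0]
R4 ← R4 + (2/3)·R2: [0, 0, 0, 0]
R5 ← R5 − (5/3)·R2: [0, 0, 0, 0]
R6 ← R6 − (7/6)·R2: [0, 0, 0, 0]
2 pivots among 4 columns.
Only 2 < 4 pivot columns, so the columns are linearly dependent.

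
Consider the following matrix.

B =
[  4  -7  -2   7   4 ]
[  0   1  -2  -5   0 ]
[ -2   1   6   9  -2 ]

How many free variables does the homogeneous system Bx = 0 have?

3

Row reduce to echelon form.
R3 ← R3 + (1/2)·R1: [0, -5/2, 5, 25/2, 0]
R3 ← R3 + (5/2)·R2: [0, 0, 0, 0, 0]
2 nonzero rows, so rank(B) = 2.
B has 5 columns; by rank–nullity, nullity = 5 − 2 = 3.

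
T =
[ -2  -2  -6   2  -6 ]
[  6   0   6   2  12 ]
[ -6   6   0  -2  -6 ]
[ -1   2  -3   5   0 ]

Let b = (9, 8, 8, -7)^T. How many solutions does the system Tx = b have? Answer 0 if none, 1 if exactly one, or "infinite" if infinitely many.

0

Row reduce the augmented matrix [T | b].
R2 ← R2 + (3)·R1: [0, -6, -12, 8, -6, 35]
R3 ← R3 − (3)·R1: [0, 12, 18, -8, 12, -19]
R4 ← R4 − (1/2)·R1: [0, 3, 0, 4, 3, -23/2]
R3 ← R3 + (2)·R2: [0, 0, -6, 8, 0, 51]
R4 ← R4 + (1/2)·R2: [0, 0, -6, 8, 0, 6]
R4 ← R4 − R3: [0, 0, 0, 0, 0, -45]
The echelon form has 4 nonzero rows; the last pivot sits in the augmented column, so rank(T) = 3 but rank([T|b]) = 4.
Since the ranks differ, the system is inconsistent.
It has no solutions.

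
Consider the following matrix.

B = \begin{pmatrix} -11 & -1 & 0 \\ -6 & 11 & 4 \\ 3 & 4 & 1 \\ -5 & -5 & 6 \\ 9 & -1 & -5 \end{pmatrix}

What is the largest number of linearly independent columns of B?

Row reduce to echelon form.
R2 ← R2 − (6/11)·R1: [0, 127/11, 4]
R3 ← R3 + (3/11)·R1: [0, 41/11, 1]
R4 ← R4 − (5/11)·R1: [0, -50/11, 6]
R5 ← R5 + (9/11)·R1: [0, -20/11, -5]
R3 ← R3 − (41/127)·R2: [0, 0, -37/127]
R4 ← R4 + (50/127)·R2: [0, 0, 962/127]
R5 ← R5 + (20/127)·R2: [0, 0, -555/127]
R4 ← R4 + (26)·R3: [0, 0, 0]
R5 ← R5 − (15)·R3: [0, 0, 0]
Echelon form has 3 nonzero rows, so rank(B) = 3.
The rank gives the maximum number of linearly independent columns: 3.

3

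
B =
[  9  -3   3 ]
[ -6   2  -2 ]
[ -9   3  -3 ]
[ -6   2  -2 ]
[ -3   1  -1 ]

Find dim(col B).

Row reduce to echelon form.
R2 ← R2 + (2/3)·R1: [0, 0, 0]
R3 ← R3 + R1: [0, 0, 0]
R4 ← R4 + (2/3)·R1: [0, 0, 0]
R5 ← R5 + (1/3)·R1: [0, 0, 0]
Echelon form has 1 nonzero row, so rank(B) = 1.
The column space has dimension equal to the rank: 1.

1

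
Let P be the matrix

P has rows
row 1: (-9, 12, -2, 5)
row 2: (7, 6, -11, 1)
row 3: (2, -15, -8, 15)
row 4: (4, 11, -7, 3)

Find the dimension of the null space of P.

0

Row reduce to echelon form.
R2 ← R2 + (7/9)·R1: [0, 46/3, -113/9, 44/9]
R3 ← R3 + (2/9)·R1: [0, -37/3, -76/9, 145/9]
R4 ← R4 + (4/9)·R1: [0, 49/3, -71/9, 47/9]
R3 ← R3 + (37/46)·R2: [0, 0, -853/46, 461/23]
R4 ← R4 − (49/46)·R2: [0, 0, 757/138, 1/69]
R4 ← R4 + (757/2559)·R3: [0, 0, 0, 5070/853]
4 nonzero rows, so rank(P) = 4.
P has 4 columns; by rank–nullity, nullity = 4 − 4 = 0.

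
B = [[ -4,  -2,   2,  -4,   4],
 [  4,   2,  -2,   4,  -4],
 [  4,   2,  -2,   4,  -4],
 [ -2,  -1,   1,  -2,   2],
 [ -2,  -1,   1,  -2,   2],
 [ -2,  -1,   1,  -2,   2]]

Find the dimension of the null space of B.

4

Row reduce to echelon form.
R2 ← R2 + R1: [0, 0, 0, 0, 0]
R3 ← R3 + R1: [0, 0, 0, 0, 0]
R4 ← R4 − (1/2)·R1: [0, 0, 0, 0, 0]
R5 ← R5 − (1/2)·R1: [0, 0, 0, 0, 0]
R6 ← R6 − (1/2)·R1: [0, 0, 0, 0, 0]
1 nonzero row, so rank(B) = 1.
B has 5 columns; by rank–nullity, nullity = 5 − 1 = 4.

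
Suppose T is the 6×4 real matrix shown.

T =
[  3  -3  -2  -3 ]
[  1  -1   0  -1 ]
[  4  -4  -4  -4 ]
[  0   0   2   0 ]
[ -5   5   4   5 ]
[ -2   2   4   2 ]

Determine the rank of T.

Row reduce to echelon form.
R2 ← R2 − (1/3)·R1: [0, 0, 2/3, 0]
R3 ← R3 − (4/3)·R1: [0, 0, -4/3, 0]
R5 ← R5 + (5/3)·R1: [0, 0, 2/3, 0]
R6 ← R6 + (2/3)·R1: [0, 0, 8/3, 0]
R3 ← R3 + (2)·R2: [0, 0, 0, 0]
R4 ← R4 − (3)·R2: [0, 0, 0, 0]
R5 ← R5 − R2: [0, 0, 0, 0]
R6 ← R6 − (4)·R2: [0, 0, 0, 0]
Echelon form has 2 nonzero rows, so rank(T) = 2.

2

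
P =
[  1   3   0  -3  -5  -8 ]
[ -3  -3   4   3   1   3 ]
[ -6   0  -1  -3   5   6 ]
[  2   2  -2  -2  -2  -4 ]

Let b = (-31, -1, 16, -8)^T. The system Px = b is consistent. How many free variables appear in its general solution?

Row reduce the augmented matrix [P | b].
R2 ← R2 + (3)·R1: [0, 6, 4, -6, -14, -21, -94]
R3 ← R3 + (6)·R1: [0, 18, -1, -21, -25, -42, -170]
R4 ← R4 − (2)·R1: [0, -4, -2, 4, 8, 12, 54]
R3 ← R3 − (3)·R2: [0, 0, -13, -3, 17, 21, 112]
R4 ← R4 + (2/3)·R2: [0, 0, 2/3, 0, -4/3, -2, -26/3]
R4 ← R4 + (2/39)·R3: [0, 0, 0, -2/13, -6/13, -12/13, -38/13]
The echelon form has 4 nonzero rows, and every pivot lies in the first 6 columns, so rank(P) = rank([P|b]) = 4.
The system is consistent.
Free variables = (unknowns) − (rank) = 6 − 4 = 2.

2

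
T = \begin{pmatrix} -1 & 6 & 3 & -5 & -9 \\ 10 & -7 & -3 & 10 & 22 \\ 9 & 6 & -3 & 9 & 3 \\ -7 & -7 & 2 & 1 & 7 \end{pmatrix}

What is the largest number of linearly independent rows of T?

4

Row reduce to echelon form.
R2 ← R2 + (10)·R1: [0, 53, 27, -40, -68]
R3 ← R3 + (9)·R1: [0, 60, 24, -36, -78]
R4 ← R4 − (7)·R1: [0, -49, -19, 36, 70]
R3 ← R3 − (60/53)·R2: [0, 0, -348/53, 492/53, -54/53]
R4 ← R4 + (49/53)·R2: [0, 0, 316/53, -52/53, 378/53]
R4 ← R4 + (79/87)·R3: [0, 0, 0, 216/29, 180/29]
Echelon form has 4 nonzero rows, so rank(T) = 4.
The rank gives the maximum number of linearly independent rows: 4.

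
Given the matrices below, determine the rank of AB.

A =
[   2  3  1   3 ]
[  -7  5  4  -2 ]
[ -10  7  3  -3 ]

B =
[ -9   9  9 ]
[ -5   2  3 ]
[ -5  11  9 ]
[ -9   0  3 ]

First compute AB:
[[-65,  35,  45],
 [ 36,  -9, -18],
 [ 67, -43, -51]]
Now row reduce the product.
R2 ← R2 + (36/65)·R1: [0, 135/13, 90/13]
R3 ← R3 + (67/65)·R1: [0, -90/13, -60/13]
R3 ← R3 + (2/3)·R2: [0, 0, 0]
2 nonzero rows, so rank(AB) = 2.

2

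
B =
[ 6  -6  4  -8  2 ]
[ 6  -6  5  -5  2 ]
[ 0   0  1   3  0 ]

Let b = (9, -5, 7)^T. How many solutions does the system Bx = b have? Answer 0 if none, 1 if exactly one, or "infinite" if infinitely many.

Row reduce the augmented matrix [B | b].
R2 ← R2 − R1: [0, 0, 1, 3, 0, -14]
R3 ← R3 − R2: [0, 0, 0, 0, 0, 21]
The echelon form has 3 nonzero rows; the last pivot sits in the augmented column, so rank(B) = 2 but rank([B|b]) = 3.
Since the ranks differ, the system is inconsistent.
It has no solutions.

0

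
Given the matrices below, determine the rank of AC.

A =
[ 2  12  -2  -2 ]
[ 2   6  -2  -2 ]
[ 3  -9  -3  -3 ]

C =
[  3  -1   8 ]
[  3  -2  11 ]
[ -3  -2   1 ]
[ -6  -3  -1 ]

2

First compute AC:
[[ 60, -16, 148],
 [ 42,  -4,  82],
 [  9,  30, -75]]
Now row reduce the product.
R2 ← R2 − (7/10)·R1: [0, 36/5, -108/5]
R3 ← R3 − (3/20)·R1: [0, 162/5, -486/5]
R3 ← R3 − (9/2)·R2: [0, 0, 0]
2 nonzero rows, so rank(AC) = 2.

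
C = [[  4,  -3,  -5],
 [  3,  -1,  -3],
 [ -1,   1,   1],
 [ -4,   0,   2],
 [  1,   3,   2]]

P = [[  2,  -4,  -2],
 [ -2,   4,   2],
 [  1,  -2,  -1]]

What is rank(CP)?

1

First compute CP:
[[  9, -18,  -9],
 [  5, -10,  -5],
 [ -3,   6,   3],
 [ -6,  12,   6],
 [ -2,   4,   2]]
Now row reduce the product.
R2 ← R2 − (5/9)·R1: [0, 0, 0]
R3 ← R3 + (1/3)·R1: [0, 0, 0]
R4 ← R4 + (2/3)·R1: [0, 0, 0]
R5 ← R5 + (2/9)·R1: [0, 0, 0]
1 nonzero row, so rank(CP) = 1.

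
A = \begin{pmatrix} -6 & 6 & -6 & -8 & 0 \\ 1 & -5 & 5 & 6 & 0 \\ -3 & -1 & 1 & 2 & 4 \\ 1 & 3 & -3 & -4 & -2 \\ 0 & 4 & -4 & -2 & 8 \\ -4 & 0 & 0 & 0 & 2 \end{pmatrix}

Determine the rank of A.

3

Row reduce to echelon form.
R2 ← R2 + (1/6)·R1: [0, -4, 4, 14/3, 0]
R3 ← R3 − (1/2)·R1: [0, -4, 4, 6, 4]
R4 ← R4 + (1/6)·R1: [0, 4, -4, -16/3, -2]
R6 ← R6 − (2/3)·R1: [0, -4, 4, 16/3, 2]
R3 ← R3 − R2: [0, 0, 0, 4/3, 4]
R4 ← R4 + R2: [0, 0, 0, -2/3, -2]
R5 ← R5 + R2: [0, 0, 0, 8/3, 8]
R6 ← R6 − R2: [0, 0, 0, 2/3, 2]
R4 ← R4 + (1/2)·R3: [0, 0, 0, 0, 0]
R5 ← R5 − (2)·R3: [0, 0, 0, 0, 0]
R6 ← R6 − (1/2)·R3: [0, 0, 0, 0, 0]
Echelon form has 3 nonzero rows, so rank(A) = 3.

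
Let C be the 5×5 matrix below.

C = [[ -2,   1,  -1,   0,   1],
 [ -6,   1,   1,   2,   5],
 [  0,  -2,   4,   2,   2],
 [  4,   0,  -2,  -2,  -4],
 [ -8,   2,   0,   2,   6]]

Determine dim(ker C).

3

Row reduce to echelon form.
R2 ← R2 − (3)·R1: [0, -2, 4, 2, 2]
R4 ← R4 + (2)·R1: [0, 2, -4, -2, -2]
R5 ← R5 − (4)·R1: [0, -2, 4, 2, 2]
R3 ← R3 − R2: [0, 0, 0, 0, 0]
R4 ← R4 + R2: [0, 0, 0, 0, 0]
R5 ← R5 − R2: [0, 0, 0, 0, 0]
2 nonzero rows, so rank(C) = 2.
C has 5 columns; by rank–nullity, nullity = 5 − 2 = 3.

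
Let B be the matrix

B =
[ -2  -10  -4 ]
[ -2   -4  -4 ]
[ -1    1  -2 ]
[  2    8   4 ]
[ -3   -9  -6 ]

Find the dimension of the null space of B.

Row reduce to echelon form.
R2 ← R2 − R1: [0, 6, 0]
R3 ← R3 − (1/2)·R1: [0, 6, 0]
R4 ← R4 + R1: [0, -2, 0]
R5 ← R5 − (3/2)·R1: [0, 6, 0]
R3 ← R3 − R2: [0, 0, 0]
R4 ← R4 + (1/3)·R2: [0, 0, 0]
R5 ← R5 − R2: [0, 0, 0]
2 nonzero rows, so rank(B) = 2.
B has 3 columns; by rank–nullity, nullity = 3 − 2 = 1.

1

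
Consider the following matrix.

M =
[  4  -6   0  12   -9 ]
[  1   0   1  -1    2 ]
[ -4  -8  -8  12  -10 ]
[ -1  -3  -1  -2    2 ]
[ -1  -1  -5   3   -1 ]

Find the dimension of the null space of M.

Row reduce to echelon form.
R2 ← R2 − (1/4)·R1: [0, 3/2, 1, -4, 17/4]
R3 ← R3 + R1: [0, -14, -8, 24, -19]
R4 ← R4 + (1/4)·R1: [0, -9/2, -1, 1, -1/4]
R5 ← R5 + (1/4)·R1: [0, -5/2, -5, 6, -13/4]
R3 ← R3 + (28/3)·R2: [0, 0, 4/3, -40/3, 62/3]
R4 ← R4 + (3)·R2: [0, 0, 2, -11, 25/2]
R5 ← R5 + (5/3)·R2: [0, 0, -10/3, -2/3, 23/6]
R4 ← R4 − (3/2)·R3: [0, 0, 0, 9, -37/2]
R5 ← R5 + (5/2)·R3: [0, 0, 0, -34, 111/2]
R5 ← R5 + (34/9)·R4: [0, 0, 0, 0, -259/18]
5 nonzero rows, so rank(M) = 5.
M has 5 columns; by rank–nullity, nullity = 5 − 5 = 0.

0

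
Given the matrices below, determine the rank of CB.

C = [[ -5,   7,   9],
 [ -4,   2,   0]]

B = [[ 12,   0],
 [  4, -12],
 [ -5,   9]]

2

First compute CB:
[[-77,  -3],
 [-40, -24]]
Now row reduce the product.
R2 ← R2 − (40/77)·R1: [0, -1728/77]
2 nonzero rows, so rank(CB) = 2.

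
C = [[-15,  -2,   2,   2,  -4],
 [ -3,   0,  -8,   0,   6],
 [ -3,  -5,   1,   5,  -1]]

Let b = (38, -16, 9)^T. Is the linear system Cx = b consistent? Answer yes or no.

yes

Row reduce the augmented matrix [C | b].
R2 ← R2 − (1/5)·R1: [0, 2/5, -42/5, -2/5, 34/5, -118/5]
R3 ← R3 − (1/5)·R1: [0, -23/5, 3/5, 23/5, -1/5, 7/5]
R3 ← R3 + (23/2)·R2: [0, 0, -96, 0, 78, -270]
The echelon form has 3 nonzero rows, and every pivot lies in the first 5 columns, so rank(C) = rank([C|b]) = 3.
The system is consistent.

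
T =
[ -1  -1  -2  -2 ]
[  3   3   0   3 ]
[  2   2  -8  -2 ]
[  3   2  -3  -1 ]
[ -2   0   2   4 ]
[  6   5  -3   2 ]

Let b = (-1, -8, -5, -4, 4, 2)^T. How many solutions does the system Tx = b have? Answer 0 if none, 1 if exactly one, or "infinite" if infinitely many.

Row reduce the augmented matrix [T | b].
R2 ← R2 + (3)·R1: [0, 0, -6, -3, -11]
R3 ← R3 + (2)·R1: [0, 0, -12, -6, -7]
R4 ← R4 + (3)·R1: [0, -1, -9, -7, -7]
R5 ← R5 − (2)·R1: [0, 2, 6, 8, 6]
R6 ← R6 + (6)·R1: [0, -1, -15, -10, -4]
Swap R2 ↔ R4
R5 ← R5 + (2)·R2: [0, 0, -12, -6, -8]
R6 ← R6 − R2: [0, 0, -6, -3, 3]
R4 ← R4 − (1/2)·R3: [0, 0, 0, 0, -15/2]
R5 ← R5 − R3: [0, 0, 0, 0, -1]
R6 ← R6 − (1/2)·R3: [0, 0, 0, 0, 13/2]
R5 ← R5 − (2/15)·R4: [0, 0, 0, 0, 0]
R6 ← R6 + (13/15)·R4: [0, 0, 0, 0, 0]
The echelon form has 4 nonzero rows; the last pivot sits in the augmented column, so rank(T) = 3 but rank([T|b]) = 4.
Since the ranks differ, the system is inconsistent.
It has no solutions.

0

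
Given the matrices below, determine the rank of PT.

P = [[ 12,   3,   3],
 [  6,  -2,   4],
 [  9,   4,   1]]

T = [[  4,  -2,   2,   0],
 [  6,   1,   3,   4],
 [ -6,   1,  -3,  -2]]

First compute PT:
[[ 48, -18,  24,   6],
 [-12, -10,  -6, -16],
 [ 54, -13,  27,  14]]
Now row reduce the product.
R2 ← R2 + (1/4)·R1: [0, -29/2, 0, -29/2]
R3 ← R3 − (9/8)·R1: [0, 29/4, 0, 29/4]
R3 ← R3 + (1/2)·R2: [0, 0, 0, 0]
2 nonzero rows, so rank(PT) = 2.

2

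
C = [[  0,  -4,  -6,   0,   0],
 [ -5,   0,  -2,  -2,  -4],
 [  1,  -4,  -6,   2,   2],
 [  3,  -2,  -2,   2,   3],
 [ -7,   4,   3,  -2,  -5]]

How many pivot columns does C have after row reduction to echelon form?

3

Row reduce to echelon form.
Swap R1 ↔ R2
R3 ← R3 + (1/5)·R1: [0, -4, -32/5, 8/5, 6/5]
R4 ← R4 + (3/5)·R1: [0, -2, -16/5, 4/5, 3/5]
R5 ← R5 − (7/5)·R1: [0, 4, 29/5, 4/5, 3/5]
R3 ← R3 − R2: [0, 0, -2/5, 8/5, 6/5]
R4 ← R4 − (1/2)·R2: [0, 0, -1/5, 4/5, 3/5]
R5 ← R5 + R2: [0, 0, -1/5, 4/5, 3/5]
R4 ← R4 − (1/2)·R3: [0, 0, 0, 0, 0]
R5 ← R5 − (1/2)·R3: [0, 0, 0, 0, 0]
Echelon form has 3 nonzero rows, so rank(C) = 3.
Each nonzero row contributes one pivot column: 3 pivot columns.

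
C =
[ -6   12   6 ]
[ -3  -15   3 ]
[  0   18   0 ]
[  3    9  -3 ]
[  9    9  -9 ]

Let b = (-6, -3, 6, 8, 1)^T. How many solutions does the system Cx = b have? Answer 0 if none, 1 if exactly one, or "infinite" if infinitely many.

0

Row reduce the augmented matrix [C | b].
R2 ← R2 − (1/2)·R1: [0, -21, 0, 0]
R4 ← R4 + (1/2)·R1: [0, 15, 0, 5]
R5 ← R5 + (3/2)·R1: [0, 27, 0, -8]
R3 ← R3 + (6/7)·R2: [0, 0, 0, 6]
R4 ← R4 + (5/7)·R2: [0, 0, 0, 5]
R5 ← R5 + (9/7)·R2: [0, 0, 0, -8]
R4 ← R4 − (5/6)·R3: [0, 0, 0, 0]
R5 ← R5 + (4/3)·R3: [0, 0, 0, 0]
The echelon form has 3 nonzero rows; the last pivot sits in the augmented column, so rank(C) = 2 but rank([C|b]) = 3.
Since the ranks differ, the system is inconsistent.
It has no solutions.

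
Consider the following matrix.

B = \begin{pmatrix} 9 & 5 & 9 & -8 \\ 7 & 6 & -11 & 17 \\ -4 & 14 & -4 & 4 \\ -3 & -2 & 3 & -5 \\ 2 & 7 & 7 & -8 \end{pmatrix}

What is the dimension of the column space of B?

4

Row reduce to echelon form.
R2 ← R2 − (7/9)·R1: [0, 19/9, -18, 209/9]
R3 ← R3 + (4/9)·R1: [0, 146/9, 0, 4/9]
R4 ← R4 + (1/3)·R1: [0, -1/3, 6, -23/3]
R5 ← R5 − (2/9)·R1: [0, 53/9, 5, -56/9]
R3 ← R3 − (146/19)·R2: [0, 0, 2628/19, -178]
R4 ← R4 + (3/19)·R2: [0, 0, 60/19, -4]
R5 ← R5 − (53/19)·R2: [0, 0, 1049/19, -71]
R4 ← R4 − (5/219)·R3: [0, 0, 0, 14/219]
R5 ← R5 − (1049/2628)·R3: [0, 0, 0, 67/1314]
R5 ← R5 − (67/84)·R4: [0, 0, 0, 0]
Echelon form has 4 nonzero rows, so rank(B) = 4.
The column space has dimension equal to the rank: 4.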